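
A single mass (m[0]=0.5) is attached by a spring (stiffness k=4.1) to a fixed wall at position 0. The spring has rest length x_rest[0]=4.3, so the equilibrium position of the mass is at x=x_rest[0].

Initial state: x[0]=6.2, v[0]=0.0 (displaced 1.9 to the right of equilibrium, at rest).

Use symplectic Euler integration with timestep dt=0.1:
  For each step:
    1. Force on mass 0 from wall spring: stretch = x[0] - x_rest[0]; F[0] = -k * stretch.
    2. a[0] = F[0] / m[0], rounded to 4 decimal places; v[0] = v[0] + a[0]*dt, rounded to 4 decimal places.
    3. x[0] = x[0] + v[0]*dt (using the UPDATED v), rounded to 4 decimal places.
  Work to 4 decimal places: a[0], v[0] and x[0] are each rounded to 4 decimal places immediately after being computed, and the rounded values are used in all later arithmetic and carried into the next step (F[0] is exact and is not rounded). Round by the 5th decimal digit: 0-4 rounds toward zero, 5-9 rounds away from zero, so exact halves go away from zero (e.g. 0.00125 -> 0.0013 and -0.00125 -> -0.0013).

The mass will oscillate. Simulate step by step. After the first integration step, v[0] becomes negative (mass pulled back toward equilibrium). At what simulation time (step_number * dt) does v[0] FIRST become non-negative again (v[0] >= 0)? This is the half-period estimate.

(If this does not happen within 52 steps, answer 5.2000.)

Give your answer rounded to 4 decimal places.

Step 0: x=[6.2000] v=[0.0000]
Step 1: x=[6.0442] v=[-1.5580]
Step 2: x=[5.7454] v=[-2.9882]
Step 3: x=[5.3281] v=[-4.1734]
Step 4: x=[4.8265] v=[-5.0164]
Step 5: x=[4.2817] v=[-5.4481]
Step 6: x=[3.7384] v=[-5.4331]
Step 7: x=[3.2411] v=[-4.9726]
Step 8: x=[2.8307] v=[-4.1043]
Step 9: x=[2.5408] v=[-2.8995]
Step 10: x=[2.3951] v=[-1.4570]
Step 11: x=[2.4056] v=[0.1050]
First v>=0 after going negative at step 11, time=1.1000

Answer: 1.1000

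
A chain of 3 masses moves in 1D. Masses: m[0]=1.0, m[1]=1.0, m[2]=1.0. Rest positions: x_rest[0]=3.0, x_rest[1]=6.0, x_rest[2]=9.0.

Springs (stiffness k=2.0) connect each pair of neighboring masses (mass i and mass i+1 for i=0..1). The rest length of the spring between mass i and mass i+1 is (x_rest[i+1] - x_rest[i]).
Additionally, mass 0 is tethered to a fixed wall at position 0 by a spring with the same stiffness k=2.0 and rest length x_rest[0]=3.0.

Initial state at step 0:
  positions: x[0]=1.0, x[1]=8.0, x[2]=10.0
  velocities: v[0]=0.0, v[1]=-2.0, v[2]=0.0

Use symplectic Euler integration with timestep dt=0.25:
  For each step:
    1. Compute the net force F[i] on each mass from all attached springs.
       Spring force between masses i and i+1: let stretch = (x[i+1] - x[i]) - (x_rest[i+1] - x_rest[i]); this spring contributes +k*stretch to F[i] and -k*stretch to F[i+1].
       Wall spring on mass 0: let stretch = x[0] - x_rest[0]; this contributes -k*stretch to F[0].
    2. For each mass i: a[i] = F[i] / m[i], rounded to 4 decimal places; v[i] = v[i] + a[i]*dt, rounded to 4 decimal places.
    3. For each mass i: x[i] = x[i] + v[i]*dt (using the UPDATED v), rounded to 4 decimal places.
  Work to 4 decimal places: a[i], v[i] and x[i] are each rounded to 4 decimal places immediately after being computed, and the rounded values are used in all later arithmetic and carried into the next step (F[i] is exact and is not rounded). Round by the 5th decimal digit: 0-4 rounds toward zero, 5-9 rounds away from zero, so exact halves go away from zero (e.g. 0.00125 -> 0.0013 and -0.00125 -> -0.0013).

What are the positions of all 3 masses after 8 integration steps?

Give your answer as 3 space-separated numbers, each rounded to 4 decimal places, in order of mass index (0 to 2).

Step 0: x=[1.0000 8.0000 10.0000] v=[0.0000 -2.0000 0.0000]
Step 1: x=[1.7500 6.8750 10.1250] v=[3.0000 -4.5000 0.5000]
Step 2: x=[2.9219 5.5156 10.2188] v=[4.6875 -5.4375 0.3750]
Step 3: x=[4.0528 4.4199 10.0997] v=[4.5234 -4.3828 -0.4766]
Step 4: x=[4.7230 3.9883 9.6456] v=[2.6806 -1.7265 -1.8165]
Step 5: x=[4.7109 4.3557 8.8593] v=[-0.0483 1.4695 -3.1452]
Step 6: x=[4.0656 5.3304 7.8851] v=[-2.5814 3.8989 -3.8970]
Step 7: x=[3.0702 6.4664 6.9665] v=[-3.9818 4.5439 -3.6744]
Step 8: x=[2.1155 7.2404 6.3604] v=[-3.8188 3.0959 -2.4245]

Answer: 2.1155 7.2404 6.3604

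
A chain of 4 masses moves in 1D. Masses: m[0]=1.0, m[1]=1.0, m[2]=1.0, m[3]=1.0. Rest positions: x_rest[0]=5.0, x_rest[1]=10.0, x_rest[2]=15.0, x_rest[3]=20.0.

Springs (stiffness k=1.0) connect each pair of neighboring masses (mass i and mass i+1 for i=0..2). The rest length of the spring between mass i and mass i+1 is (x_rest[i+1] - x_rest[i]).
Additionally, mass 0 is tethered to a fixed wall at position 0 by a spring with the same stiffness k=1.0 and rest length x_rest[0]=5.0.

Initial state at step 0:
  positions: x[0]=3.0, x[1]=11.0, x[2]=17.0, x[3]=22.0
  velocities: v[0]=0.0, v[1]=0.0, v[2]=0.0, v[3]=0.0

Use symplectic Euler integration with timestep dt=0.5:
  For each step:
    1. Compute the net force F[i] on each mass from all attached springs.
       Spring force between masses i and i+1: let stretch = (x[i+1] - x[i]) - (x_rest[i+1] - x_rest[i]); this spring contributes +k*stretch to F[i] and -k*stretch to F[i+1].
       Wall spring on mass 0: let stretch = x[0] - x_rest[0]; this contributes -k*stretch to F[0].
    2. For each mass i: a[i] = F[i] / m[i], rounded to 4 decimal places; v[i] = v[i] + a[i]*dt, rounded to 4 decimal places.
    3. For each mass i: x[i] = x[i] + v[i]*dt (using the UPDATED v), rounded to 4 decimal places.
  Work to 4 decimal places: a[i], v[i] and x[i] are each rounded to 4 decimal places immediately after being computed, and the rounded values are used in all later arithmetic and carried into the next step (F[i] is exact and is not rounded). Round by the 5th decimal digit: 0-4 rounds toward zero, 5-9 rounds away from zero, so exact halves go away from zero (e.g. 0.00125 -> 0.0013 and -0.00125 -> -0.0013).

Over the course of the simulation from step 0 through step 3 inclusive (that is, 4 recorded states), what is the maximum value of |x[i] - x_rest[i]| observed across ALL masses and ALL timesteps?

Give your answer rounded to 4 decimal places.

Answer: 2.2500

Derivation:
Step 0: x=[3.0000 11.0000 17.0000 22.0000] v=[0.0000 0.0000 0.0000 0.0000]
Step 1: x=[4.2500 10.5000 16.7500 22.0000] v=[2.5000 -1.0000 -0.5000 0.0000]
Step 2: x=[6.0000 10.0000 16.2500 21.9375] v=[3.5000 -1.0000 -1.0000 -0.1250]
Step 3: x=[7.2500 10.0625 15.6094 21.7031] v=[2.5000 0.1250 -1.2813 -0.4688]
Max displacement = 2.2500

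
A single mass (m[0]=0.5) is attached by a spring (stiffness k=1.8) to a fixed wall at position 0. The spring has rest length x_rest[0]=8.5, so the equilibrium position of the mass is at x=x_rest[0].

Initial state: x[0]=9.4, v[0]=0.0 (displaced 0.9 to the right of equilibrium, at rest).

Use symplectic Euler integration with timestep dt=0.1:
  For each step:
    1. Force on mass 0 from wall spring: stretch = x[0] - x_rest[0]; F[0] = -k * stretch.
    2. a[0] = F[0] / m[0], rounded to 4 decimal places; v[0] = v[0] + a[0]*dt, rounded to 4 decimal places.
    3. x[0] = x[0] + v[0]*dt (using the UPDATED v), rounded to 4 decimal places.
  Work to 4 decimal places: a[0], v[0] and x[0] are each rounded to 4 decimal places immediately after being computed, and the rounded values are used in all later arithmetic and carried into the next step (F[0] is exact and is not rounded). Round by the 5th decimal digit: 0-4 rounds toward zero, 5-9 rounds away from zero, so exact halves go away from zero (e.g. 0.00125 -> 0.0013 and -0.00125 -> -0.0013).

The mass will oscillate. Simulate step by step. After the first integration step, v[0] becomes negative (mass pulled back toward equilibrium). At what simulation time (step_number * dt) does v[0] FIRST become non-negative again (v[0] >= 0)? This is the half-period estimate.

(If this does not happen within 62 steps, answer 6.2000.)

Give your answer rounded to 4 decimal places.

Step 0: x=[9.4000] v=[0.0000]
Step 1: x=[9.3676] v=[-0.3240]
Step 2: x=[9.3040] v=[-0.6363]
Step 3: x=[9.2114] v=[-0.9257]
Step 4: x=[9.0932] v=[-1.1818]
Step 5: x=[8.9537] v=[-1.3954]
Step 6: x=[8.7978] v=[-1.5587]
Step 7: x=[8.6312] v=[-1.6659]
Step 8: x=[8.4599] v=[-1.7131]
Step 9: x=[8.2900] v=[-1.6987]
Step 10: x=[8.1277] v=[-1.6231]
Step 11: x=[7.9788] v=[-1.4891]
Step 12: x=[7.8487] v=[-1.3015]
Step 13: x=[7.7420] v=[-1.0670]
Step 14: x=[7.6626] v=[-0.7941]
Step 15: x=[7.6133] v=[-0.4926]
Step 16: x=[7.5960] v=[-0.1734]
Step 17: x=[7.6112] v=[0.1520]
First v>=0 after going negative at step 17, time=1.7000

Answer: 1.7000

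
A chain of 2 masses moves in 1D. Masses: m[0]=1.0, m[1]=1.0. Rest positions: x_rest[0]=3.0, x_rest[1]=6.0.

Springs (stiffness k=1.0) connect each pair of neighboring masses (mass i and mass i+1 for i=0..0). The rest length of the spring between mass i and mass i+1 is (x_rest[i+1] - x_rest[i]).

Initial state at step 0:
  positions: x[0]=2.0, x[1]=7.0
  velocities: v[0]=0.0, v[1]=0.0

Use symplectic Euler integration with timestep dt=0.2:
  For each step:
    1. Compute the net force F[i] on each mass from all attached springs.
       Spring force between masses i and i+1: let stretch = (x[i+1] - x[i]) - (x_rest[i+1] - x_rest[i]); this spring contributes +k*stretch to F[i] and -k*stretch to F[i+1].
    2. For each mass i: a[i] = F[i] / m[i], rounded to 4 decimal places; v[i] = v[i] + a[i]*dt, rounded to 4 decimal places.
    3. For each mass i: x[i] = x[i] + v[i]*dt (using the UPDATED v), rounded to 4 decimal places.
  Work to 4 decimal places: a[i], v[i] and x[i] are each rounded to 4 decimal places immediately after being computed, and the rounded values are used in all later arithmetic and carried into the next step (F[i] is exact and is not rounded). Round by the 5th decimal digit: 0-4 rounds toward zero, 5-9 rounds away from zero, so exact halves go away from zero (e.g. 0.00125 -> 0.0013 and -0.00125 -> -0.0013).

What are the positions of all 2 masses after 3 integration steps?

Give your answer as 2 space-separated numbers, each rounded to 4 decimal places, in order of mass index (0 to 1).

Step 0: x=[2.0000 7.0000] v=[0.0000 0.0000]
Step 1: x=[2.0800 6.9200] v=[0.4000 -0.4000]
Step 2: x=[2.2336 6.7664] v=[0.7680 -0.7680]
Step 3: x=[2.4485 6.5515] v=[1.0746 -1.0746]

Answer: 2.4485 6.5515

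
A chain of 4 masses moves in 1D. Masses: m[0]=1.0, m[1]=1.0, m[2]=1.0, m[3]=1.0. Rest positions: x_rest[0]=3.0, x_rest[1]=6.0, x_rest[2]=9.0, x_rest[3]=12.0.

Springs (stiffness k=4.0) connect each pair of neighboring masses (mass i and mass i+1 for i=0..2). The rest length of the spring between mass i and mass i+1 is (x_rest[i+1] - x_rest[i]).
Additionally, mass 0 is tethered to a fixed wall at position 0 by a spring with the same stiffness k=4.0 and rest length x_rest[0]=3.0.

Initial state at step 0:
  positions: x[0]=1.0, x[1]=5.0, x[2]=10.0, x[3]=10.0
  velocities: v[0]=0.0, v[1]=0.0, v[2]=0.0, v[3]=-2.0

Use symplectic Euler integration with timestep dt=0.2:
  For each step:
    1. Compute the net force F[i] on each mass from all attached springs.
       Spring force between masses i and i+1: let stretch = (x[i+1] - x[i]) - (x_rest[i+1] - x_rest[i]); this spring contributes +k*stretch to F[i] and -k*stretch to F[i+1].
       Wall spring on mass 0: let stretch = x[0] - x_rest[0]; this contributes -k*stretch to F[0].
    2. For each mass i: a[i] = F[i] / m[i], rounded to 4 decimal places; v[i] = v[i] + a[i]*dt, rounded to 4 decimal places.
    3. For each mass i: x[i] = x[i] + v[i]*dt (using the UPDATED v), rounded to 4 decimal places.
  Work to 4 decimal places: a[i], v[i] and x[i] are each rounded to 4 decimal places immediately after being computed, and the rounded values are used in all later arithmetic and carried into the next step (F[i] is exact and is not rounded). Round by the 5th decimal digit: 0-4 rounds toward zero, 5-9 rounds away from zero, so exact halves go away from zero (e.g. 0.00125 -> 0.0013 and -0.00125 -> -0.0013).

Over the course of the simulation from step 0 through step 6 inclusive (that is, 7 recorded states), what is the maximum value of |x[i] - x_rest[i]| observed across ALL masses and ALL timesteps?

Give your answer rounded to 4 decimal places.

Answer: 3.1633

Derivation:
Step 0: x=[1.0000 5.0000 10.0000 10.0000] v=[0.0000 0.0000 0.0000 -2.0000]
Step 1: x=[1.4800 5.1600 9.2000 10.0800] v=[2.4000 0.8000 -4.0000 0.4000]
Step 2: x=[2.3120 5.3776 7.8944 10.4992] v=[4.1600 1.0880 -6.5280 2.0960]
Step 3: x=[3.2646 5.5074 6.6029 10.9816] v=[4.7629 0.6490 -6.4576 2.4122]
Step 4: x=[4.0537 5.4536 5.8367 11.2434] v=[3.9455 -0.2688 -3.8310 1.3092]
Step 5: x=[4.4182 5.2372 5.8743 11.1202] v=[1.8225 -1.0822 0.1879 -0.6162]
Step 6: x=[4.2068 4.9917 6.6493 10.6376] v=[-1.0569 -1.2277 3.8749 -2.4129]
Max displacement = 3.1633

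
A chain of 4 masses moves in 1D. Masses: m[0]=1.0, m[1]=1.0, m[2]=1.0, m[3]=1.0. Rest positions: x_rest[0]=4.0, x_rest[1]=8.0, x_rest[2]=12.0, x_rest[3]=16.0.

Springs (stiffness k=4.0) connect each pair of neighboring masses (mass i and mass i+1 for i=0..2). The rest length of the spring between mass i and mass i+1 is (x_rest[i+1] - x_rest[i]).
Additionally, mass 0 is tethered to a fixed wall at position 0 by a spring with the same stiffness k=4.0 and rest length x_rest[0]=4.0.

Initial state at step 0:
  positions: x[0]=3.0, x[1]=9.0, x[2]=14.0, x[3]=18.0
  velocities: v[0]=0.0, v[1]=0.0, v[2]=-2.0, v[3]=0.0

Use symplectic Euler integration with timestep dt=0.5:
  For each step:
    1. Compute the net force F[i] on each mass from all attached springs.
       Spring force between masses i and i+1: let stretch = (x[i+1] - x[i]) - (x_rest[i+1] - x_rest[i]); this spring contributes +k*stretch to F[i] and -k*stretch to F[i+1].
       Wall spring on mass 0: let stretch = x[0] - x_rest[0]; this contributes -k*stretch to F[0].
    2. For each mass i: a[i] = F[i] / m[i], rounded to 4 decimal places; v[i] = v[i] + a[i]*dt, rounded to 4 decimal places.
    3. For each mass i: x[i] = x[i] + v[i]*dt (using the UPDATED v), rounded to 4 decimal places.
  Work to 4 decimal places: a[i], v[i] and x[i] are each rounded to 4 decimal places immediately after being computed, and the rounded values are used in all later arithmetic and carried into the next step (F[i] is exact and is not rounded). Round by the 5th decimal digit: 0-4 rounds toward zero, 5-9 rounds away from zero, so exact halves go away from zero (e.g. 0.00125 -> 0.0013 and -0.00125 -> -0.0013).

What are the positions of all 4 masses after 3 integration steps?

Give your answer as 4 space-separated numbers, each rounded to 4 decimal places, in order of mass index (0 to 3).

Answer: 3.0000 9.0000 13.0000 14.0000

Derivation:
Step 0: x=[3.0000 9.0000 14.0000 18.0000] v=[0.0000 0.0000 -2.0000 0.0000]
Step 1: x=[6.0000 8.0000 12.0000 18.0000] v=[6.0000 -2.0000 -4.0000 0.0000]
Step 2: x=[5.0000 9.0000 12.0000 16.0000] v=[-2.0000 2.0000 0.0000 -4.0000]
Step 3: x=[3.0000 9.0000 13.0000 14.0000] v=[-4.0000 0.0000 2.0000 -4.0000]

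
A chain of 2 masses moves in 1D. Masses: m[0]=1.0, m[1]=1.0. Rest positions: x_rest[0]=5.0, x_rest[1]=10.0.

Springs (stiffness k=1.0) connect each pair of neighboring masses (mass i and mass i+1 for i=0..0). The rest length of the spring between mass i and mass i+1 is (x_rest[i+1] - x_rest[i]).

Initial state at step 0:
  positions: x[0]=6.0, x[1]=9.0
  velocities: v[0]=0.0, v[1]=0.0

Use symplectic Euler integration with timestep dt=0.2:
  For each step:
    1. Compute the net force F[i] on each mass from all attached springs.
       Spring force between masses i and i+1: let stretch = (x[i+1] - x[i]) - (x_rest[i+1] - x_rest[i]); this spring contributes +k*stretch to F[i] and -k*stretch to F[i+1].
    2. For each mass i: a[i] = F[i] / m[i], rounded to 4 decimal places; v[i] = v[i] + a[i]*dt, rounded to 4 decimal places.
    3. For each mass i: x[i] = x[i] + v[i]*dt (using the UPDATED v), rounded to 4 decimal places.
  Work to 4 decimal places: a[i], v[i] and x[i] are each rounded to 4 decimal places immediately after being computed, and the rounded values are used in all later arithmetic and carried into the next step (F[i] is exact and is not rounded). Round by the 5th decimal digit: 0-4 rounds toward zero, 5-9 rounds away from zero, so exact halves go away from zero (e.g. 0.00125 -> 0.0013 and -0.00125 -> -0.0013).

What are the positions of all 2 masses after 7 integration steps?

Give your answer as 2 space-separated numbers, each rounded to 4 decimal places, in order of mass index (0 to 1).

Step 0: x=[6.0000 9.0000] v=[0.0000 0.0000]
Step 1: x=[5.9200 9.0800] v=[-0.4000 0.4000]
Step 2: x=[5.7664 9.2336] v=[-0.7680 0.7680]
Step 3: x=[5.5515 9.4485] v=[-1.0746 1.0746]
Step 4: x=[5.2925 9.7075] v=[-1.2952 1.2952]
Step 5: x=[5.0101 9.9899] v=[-1.4122 1.4122]
Step 6: x=[4.7269 10.2731] v=[-1.4162 1.4162]
Step 7: x=[4.4655 10.5345] v=[-1.3070 1.3070]

Answer: 4.4655 10.5345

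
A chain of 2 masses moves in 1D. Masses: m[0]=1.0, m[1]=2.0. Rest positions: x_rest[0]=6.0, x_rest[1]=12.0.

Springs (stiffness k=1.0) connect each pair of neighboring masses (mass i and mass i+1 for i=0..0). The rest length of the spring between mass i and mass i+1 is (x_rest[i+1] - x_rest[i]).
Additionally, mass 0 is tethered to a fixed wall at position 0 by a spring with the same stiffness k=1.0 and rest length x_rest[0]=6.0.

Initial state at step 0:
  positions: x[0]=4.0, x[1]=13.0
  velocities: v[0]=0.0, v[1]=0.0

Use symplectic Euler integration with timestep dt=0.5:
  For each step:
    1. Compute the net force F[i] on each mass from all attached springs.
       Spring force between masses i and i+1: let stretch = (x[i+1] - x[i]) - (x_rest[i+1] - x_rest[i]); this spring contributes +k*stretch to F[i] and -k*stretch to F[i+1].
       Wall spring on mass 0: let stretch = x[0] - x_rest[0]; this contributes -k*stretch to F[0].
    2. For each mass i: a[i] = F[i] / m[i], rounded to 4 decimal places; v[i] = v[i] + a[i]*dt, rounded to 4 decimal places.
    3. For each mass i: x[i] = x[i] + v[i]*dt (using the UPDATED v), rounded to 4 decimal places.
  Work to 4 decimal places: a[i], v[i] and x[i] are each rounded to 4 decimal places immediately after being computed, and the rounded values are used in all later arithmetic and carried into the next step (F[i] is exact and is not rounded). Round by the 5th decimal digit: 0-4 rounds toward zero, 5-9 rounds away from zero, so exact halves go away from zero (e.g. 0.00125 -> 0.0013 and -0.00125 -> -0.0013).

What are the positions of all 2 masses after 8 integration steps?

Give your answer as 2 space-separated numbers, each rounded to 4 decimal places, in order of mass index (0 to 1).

Step 0: x=[4.0000 13.0000] v=[0.0000 0.0000]
Step 1: x=[5.2500 12.6250] v=[2.5000 -0.7500]
Step 2: x=[7.0313 12.0781] v=[3.5625 -1.0938]
Step 3: x=[8.3165 11.6504] v=[2.5703 -0.8555]
Step 4: x=[8.3560 11.5559] v=[0.0790 -0.1890]
Step 5: x=[7.1065 11.8115] v=[-2.4991 0.5111]
Step 6: x=[5.2566 12.2290] v=[-3.6999 0.8349]
Step 7: x=[3.8356 12.5249] v=[-2.8420 0.5918]
Step 8: x=[3.6280 12.4846] v=[-0.4152 -0.0806]

Answer: 3.6280 12.4846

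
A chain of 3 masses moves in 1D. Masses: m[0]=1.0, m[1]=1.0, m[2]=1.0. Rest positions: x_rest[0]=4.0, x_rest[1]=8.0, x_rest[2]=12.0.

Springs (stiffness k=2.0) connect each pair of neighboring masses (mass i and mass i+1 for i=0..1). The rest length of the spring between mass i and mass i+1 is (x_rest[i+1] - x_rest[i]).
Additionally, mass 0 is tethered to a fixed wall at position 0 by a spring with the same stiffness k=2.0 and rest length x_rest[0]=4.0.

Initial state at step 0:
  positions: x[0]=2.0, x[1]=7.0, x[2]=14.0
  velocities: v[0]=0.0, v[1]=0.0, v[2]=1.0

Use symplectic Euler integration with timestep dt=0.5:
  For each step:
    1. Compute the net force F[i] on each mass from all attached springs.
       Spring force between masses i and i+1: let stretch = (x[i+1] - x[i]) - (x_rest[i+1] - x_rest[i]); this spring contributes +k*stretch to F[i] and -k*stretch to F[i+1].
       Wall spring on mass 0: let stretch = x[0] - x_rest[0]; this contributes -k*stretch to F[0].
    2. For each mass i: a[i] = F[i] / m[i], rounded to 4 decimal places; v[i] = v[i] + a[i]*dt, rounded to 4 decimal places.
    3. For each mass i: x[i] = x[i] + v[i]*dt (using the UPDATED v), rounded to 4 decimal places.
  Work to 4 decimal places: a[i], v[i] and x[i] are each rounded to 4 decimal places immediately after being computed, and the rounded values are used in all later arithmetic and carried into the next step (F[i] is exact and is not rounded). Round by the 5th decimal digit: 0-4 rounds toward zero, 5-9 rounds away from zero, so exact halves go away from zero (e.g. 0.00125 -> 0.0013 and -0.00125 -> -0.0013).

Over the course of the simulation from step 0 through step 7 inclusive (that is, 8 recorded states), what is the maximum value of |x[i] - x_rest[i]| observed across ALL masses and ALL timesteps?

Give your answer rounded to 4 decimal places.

Step 0: x=[2.0000 7.0000 14.0000] v=[0.0000 0.0000 1.0000]
Step 1: x=[3.5000 8.0000 13.0000] v=[3.0000 2.0000 -2.0000]
Step 2: x=[5.5000 9.2500 11.5000] v=[4.0000 2.5000 -3.0000]
Step 3: x=[6.6250 9.7500 10.8750] v=[2.2500 1.0000 -1.2500]
Step 4: x=[6.0000 9.2500 11.6875] v=[-1.2500 -1.0000 1.6250]
Step 5: x=[4.0000 8.3438 13.2813] v=[-4.0000 -1.8125 3.1875]
Step 6: x=[2.1719 7.7344 14.4063] v=[-3.6562 -1.2188 2.2500]
Step 7: x=[2.0391 7.6797 14.1954] v=[-0.2656 -0.1094 -0.4219]
Max displacement = 2.6250

Answer: 2.6250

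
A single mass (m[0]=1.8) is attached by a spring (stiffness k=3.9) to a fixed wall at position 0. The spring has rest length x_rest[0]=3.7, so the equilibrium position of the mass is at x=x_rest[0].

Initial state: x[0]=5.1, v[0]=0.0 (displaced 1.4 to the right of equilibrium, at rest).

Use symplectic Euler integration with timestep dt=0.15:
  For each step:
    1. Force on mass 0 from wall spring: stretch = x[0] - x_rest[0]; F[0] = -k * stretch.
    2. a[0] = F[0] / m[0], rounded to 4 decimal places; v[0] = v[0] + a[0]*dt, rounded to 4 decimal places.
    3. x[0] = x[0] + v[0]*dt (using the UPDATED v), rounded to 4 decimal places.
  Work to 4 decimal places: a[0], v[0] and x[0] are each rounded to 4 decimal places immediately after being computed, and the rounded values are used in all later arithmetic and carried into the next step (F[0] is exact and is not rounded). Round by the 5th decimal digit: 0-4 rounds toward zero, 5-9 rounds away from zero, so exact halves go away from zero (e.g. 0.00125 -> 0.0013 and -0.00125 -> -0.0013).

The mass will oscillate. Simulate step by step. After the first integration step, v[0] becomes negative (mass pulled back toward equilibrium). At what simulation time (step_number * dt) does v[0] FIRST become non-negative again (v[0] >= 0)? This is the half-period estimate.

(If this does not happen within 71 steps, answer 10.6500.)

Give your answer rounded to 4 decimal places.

Answer: 2.2500

Derivation:
Step 0: x=[5.1000] v=[0.0000]
Step 1: x=[5.0318] v=[-0.4550]
Step 2: x=[4.8986] v=[-0.8878]
Step 3: x=[4.7070] v=[-1.2774]
Step 4: x=[4.4663] v=[-1.6047]
Step 5: x=[4.1882] v=[-1.8537]
Step 6: x=[3.8863] v=[-2.0124]
Step 7: x=[3.5754] v=[-2.0730]
Step 8: x=[3.2705] v=[-2.0325]
Step 9: x=[2.9866] v=[-1.8929]
Step 10: x=[2.7375] v=[-1.6610]
Step 11: x=[2.5353] v=[-1.3482]
Step 12: x=[2.3898] v=[-0.9697]
Step 13: x=[2.3082] v=[-0.5439]
Step 14: x=[2.2945] v=[-0.0916]
Step 15: x=[2.3493] v=[0.3652]
First v>=0 after going negative at step 15, time=2.2500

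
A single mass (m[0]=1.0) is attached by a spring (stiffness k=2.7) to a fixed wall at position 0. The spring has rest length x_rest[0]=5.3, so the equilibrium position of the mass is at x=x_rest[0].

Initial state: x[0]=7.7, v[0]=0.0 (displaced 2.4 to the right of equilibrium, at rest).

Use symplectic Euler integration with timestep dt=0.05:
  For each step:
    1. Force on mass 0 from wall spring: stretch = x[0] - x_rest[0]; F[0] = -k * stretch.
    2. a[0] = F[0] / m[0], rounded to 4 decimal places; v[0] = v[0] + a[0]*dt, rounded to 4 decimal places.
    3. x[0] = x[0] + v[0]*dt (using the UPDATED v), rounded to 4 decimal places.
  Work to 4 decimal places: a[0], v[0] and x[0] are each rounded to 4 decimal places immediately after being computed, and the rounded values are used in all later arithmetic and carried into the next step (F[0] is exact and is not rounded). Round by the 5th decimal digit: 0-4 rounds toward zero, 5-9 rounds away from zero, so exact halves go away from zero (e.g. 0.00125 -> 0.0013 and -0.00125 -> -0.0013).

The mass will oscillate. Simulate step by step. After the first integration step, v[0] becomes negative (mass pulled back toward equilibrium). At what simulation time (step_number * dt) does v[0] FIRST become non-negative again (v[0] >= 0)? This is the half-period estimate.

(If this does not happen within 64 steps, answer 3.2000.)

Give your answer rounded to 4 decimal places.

Step 0: x=[7.7000] v=[0.0000]
Step 1: x=[7.6838] v=[-0.3240]
Step 2: x=[7.6515] v=[-0.6458]
Step 3: x=[7.6033] v=[-0.9633]
Step 4: x=[7.5396] v=[-1.2742]
Step 5: x=[7.4608] v=[-1.5765]
Step 6: x=[7.3674] v=[-1.8682]
Step 7: x=[7.2600] v=[-2.1473]
Step 8: x=[7.1394] v=[-2.4119]
Step 9: x=[7.0064] v=[-2.6602]
Step 10: x=[6.8619] v=[-2.8906]
Step 11: x=[6.7068] v=[-3.1015]
Step 12: x=[6.5422] v=[-3.2914]
Step 13: x=[6.3692] v=[-3.4591]
Step 14: x=[6.1890] v=[-3.6034]
Step 15: x=[6.0028] v=[-3.7234]
Step 16: x=[5.8119] v=[-3.8183]
Step 17: x=[5.6175] v=[-3.8874]
Step 18: x=[5.4210] v=[-3.9303]
Step 19: x=[5.2237] v=[-3.9466]
Step 20: x=[5.0269] v=[-3.9363]
Step 21: x=[4.8319] v=[-3.8994]
Step 22: x=[4.6401] v=[-3.8362]
Step 23: x=[4.4527] v=[-3.7471]
Step 24: x=[4.2711] v=[-3.6327]
Step 25: x=[4.0964] v=[-3.4938]
Step 26: x=[3.9298] v=[-3.3313]
Step 27: x=[3.7725] v=[-3.1463]
Step 28: x=[3.6255] v=[-2.9401]
Step 29: x=[3.4898] v=[-2.7140]
Step 30: x=[3.3663] v=[-2.4696]
Step 31: x=[3.2559] v=[-2.2086]
Step 32: x=[3.1593] v=[-1.9326]
Step 33: x=[3.0771] v=[-1.6436]
Step 34: x=[3.0099] v=[-1.3435]
Step 35: x=[2.9582] v=[-1.0343]
Step 36: x=[2.9223] v=[-0.7182]
Step 37: x=[2.9024] v=[-0.3972]
Step 38: x=[2.8987] v=[-0.0735]
Step 39: x=[2.9112] v=[0.2507]
First v>=0 after going negative at step 39, time=1.9500

Answer: 1.9500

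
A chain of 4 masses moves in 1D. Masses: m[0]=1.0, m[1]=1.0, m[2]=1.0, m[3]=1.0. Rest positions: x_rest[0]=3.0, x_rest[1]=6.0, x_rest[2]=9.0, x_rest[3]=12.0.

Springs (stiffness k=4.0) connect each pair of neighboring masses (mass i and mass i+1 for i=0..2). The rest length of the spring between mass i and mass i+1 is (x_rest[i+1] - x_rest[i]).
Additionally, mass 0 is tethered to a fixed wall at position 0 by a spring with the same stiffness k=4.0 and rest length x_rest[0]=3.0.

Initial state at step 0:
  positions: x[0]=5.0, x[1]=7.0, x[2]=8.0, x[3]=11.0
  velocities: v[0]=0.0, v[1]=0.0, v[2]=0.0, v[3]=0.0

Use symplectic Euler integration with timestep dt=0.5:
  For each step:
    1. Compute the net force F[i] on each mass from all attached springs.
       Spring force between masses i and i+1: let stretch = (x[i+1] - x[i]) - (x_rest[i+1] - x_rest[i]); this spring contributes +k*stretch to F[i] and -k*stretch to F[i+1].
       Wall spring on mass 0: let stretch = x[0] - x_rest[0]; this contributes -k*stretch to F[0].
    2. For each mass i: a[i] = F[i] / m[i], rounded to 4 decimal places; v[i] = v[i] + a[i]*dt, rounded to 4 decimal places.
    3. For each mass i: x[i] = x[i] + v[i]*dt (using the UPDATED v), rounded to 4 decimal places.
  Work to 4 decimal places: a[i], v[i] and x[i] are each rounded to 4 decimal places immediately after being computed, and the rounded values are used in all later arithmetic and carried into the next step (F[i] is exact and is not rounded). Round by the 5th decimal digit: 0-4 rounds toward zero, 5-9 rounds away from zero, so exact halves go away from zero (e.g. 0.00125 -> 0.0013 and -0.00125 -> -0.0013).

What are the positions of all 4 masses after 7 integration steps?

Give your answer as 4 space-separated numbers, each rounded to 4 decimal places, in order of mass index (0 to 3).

Answer: 4.0000 6.0000 8.0000 13.0000

Derivation:
Step 0: x=[5.0000 7.0000 8.0000 11.0000] v=[0.0000 0.0000 0.0000 0.0000]
Step 1: x=[2.0000 6.0000 10.0000 11.0000] v=[-6.0000 -2.0000 4.0000 0.0000]
Step 2: x=[1.0000 5.0000 9.0000 13.0000] v=[-2.0000 -2.0000 -2.0000 4.0000]
Step 3: x=[3.0000 4.0000 8.0000 14.0000] v=[4.0000 -2.0000 -2.0000 2.0000]
Step 4: x=[3.0000 6.0000 9.0000 12.0000] v=[0.0000 4.0000 2.0000 -4.0000]
Step 5: x=[3.0000 8.0000 10.0000 10.0000] v=[0.0000 4.0000 2.0000 -4.0000]
Step 6: x=[5.0000 7.0000 9.0000 11.0000] v=[4.0000 -2.0000 -2.0000 2.0000]
Step 7: x=[4.0000 6.0000 8.0000 13.0000] v=[-2.0000 -2.0000 -2.0000 4.0000]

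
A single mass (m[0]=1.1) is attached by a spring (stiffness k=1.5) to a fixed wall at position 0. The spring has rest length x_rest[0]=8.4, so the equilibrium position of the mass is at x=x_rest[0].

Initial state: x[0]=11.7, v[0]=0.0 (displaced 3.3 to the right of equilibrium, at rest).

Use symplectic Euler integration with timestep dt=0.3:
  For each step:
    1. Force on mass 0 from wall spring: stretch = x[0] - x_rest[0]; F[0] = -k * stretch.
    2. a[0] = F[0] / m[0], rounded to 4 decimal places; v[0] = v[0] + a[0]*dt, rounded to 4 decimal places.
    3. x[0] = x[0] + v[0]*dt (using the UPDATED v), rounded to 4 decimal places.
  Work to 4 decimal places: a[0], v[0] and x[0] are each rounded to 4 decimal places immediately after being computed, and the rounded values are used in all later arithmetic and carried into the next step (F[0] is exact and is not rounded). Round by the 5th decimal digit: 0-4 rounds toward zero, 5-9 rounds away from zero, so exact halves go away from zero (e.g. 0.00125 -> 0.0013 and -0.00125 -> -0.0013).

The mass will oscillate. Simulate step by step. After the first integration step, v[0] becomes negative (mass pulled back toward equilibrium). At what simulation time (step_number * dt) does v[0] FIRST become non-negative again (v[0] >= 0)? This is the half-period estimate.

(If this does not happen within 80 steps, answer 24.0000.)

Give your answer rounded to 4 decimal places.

Answer: 2.7000

Derivation:
Step 0: x=[11.7000] v=[0.0000]
Step 1: x=[11.2950] v=[-1.3500]
Step 2: x=[10.5347] v=[-2.5343]
Step 3: x=[9.5124] v=[-3.4076]
Step 4: x=[8.3536] v=[-3.8627]
Step 5: x=[7.2005] v=[-3.8437]
Step 6: x=[6.1946] v=[-3.3530]
Step 7: x=[5.4594] v=[-2.4508]
Step 8: x=[5.0851] v=[-1.2478]
Step 9: x=[5.1176] v=[0.1083]
First v>=0 after going negative at step 9, time=2.7000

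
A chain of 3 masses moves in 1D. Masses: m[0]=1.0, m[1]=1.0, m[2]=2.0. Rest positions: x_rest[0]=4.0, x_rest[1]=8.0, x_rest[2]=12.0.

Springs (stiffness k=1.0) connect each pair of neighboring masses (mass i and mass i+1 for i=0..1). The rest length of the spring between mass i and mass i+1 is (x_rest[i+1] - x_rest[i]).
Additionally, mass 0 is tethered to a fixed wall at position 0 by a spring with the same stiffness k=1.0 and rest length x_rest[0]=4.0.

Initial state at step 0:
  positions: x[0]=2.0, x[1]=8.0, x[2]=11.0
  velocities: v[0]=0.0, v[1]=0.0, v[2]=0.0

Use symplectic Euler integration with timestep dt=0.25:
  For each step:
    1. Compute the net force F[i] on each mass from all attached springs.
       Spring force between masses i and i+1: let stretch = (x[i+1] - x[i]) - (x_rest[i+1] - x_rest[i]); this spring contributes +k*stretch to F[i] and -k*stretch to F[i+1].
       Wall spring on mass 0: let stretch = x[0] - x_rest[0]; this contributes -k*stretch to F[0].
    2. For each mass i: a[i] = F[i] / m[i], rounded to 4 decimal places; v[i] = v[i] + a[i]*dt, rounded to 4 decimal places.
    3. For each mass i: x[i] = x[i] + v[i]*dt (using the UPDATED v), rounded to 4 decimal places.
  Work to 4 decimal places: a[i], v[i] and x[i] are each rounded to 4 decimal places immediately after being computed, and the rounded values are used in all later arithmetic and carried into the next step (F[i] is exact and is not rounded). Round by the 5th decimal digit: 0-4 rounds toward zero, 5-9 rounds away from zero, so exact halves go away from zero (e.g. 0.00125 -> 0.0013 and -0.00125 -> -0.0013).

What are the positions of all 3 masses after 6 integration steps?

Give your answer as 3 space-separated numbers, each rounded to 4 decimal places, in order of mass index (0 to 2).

Answer: 4.8440 6.3109 11.2904

Derivation:
Step 0: x=[2.0000 8.0000 11.0000] v=[0.0000 0.0000 0.0000]
Step 1: x=[2.2500 7.8125 11.0313] v=[1.0000 -0.7500 0.1250]
Step 2: x=[2.7070 7.4785 11.0870] v=[1.8281 -1.3359 0.2227]
Step 3: x=[3.2931 7.0718 11.1549] v=[2.3442 -1.6267 0.2717]
Step 4: x=[3.9095 6.6842 11.2202] v=[2.4656 -1.5506 0.2613]
Step 5: x=[4.4550 6.4066 11.2688] v=[2.1819 -1.1103 0.1943]
Step 6: x=[4.8440 6.3109 11.2904] v=[1.5561 -0.3827 0.0865]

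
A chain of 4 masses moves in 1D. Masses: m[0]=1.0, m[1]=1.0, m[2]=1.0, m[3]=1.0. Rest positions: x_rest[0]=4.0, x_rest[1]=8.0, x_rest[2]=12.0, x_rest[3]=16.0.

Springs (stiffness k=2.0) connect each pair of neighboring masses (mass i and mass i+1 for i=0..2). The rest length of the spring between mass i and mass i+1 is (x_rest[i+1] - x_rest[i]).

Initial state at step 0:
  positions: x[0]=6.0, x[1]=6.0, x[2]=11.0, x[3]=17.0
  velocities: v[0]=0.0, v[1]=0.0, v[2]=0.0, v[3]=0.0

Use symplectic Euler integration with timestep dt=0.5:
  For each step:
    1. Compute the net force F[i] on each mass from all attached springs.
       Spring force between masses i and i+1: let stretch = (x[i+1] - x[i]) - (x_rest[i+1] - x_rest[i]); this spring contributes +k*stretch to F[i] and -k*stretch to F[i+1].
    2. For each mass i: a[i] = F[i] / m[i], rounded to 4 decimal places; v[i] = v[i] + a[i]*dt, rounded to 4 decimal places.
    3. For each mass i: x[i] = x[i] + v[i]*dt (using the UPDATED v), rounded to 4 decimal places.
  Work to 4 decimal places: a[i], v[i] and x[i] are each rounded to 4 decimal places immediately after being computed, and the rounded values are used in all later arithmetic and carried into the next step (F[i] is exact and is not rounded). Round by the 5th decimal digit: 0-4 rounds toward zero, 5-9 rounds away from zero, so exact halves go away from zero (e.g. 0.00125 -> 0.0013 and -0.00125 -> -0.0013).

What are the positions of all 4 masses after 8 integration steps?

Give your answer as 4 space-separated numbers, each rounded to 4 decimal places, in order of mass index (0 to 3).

Answer: 2.7813 8.7813 14.2188 14.2188

Derivation:
Step 0: x=[6.0000 6.0000 11.0000 17.0000] v=[0.0000 0.0000 0.0000 0.0000]
Step 1: x=[4.0000 8.5000 11.5000 16.0000] v=[-4.0000 5.0000 1.0000 -2.0000]
Step 2: x=[2.2500 10.2500 12.7500 14.7500] v=[-3.5000 3.5000 2.5000 -2.5000]
Step 3: x=[2.5000 9.2500 13.7500 14.5000] v=[0.5000 -2.0000 2.0000 -0.5000]
Step 4: x=[4.1250 7.1250 12.8750 15.8750] v=[3.2500 -4.2500 -1.7500 2.7500]
Step 5: x=[5.2500 6.3750 10.6250 17.7500] v=[2.2500 -1.5000 -4.5000 3.7500]
Step 6: x=[4.9375 7.1875 9.8125 18.0625] v=[-0.6250 1.6250 -1.6250 0.6250]
Step 7: x=[3.7500 8.1875 11.8125 16.2500] v=[-2.3750 2.0000 4.0000 -3.6250]
Step 8: x=[2.7813 8.7813 14.2188 14.2188] v=[-1.9375 1.1875 4.8125 -4.0625]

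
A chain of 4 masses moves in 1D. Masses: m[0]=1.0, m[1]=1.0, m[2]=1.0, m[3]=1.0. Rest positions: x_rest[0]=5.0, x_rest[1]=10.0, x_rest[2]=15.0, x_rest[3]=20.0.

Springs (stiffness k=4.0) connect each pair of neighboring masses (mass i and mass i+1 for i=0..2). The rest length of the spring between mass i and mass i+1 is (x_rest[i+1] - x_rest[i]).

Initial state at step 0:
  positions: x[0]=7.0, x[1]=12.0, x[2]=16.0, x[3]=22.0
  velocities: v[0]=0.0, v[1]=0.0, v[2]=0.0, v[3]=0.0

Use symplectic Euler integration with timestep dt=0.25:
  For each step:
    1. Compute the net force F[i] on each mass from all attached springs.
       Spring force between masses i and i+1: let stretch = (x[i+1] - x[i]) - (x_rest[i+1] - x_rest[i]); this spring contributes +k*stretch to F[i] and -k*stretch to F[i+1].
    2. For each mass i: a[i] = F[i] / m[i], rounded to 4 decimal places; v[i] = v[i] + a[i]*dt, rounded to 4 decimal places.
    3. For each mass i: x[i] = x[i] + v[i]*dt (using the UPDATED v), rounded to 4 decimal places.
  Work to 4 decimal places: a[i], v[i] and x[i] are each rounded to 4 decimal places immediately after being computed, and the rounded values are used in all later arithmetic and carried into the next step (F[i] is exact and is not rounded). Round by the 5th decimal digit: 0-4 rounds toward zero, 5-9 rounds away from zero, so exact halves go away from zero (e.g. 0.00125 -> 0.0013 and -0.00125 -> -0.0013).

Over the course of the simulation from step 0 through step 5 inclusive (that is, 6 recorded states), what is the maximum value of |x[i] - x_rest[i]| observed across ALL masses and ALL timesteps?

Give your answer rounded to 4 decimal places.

Step 0: x=[7.0000 12.0000 16.0000 22.0000] v=[0.0000 0.0000 0.0000 0.0000]
Step 1: x=[7.0000 11.7500 16.5000 21.7500] v=[0.0000 -1.0000 2.0000 -1.0000]
Step 2: x=[6.9375 11.5000 17.1250 21.4375] v=[-0.2500 -1.0000 2.5000 -1.2500]
Step 3: x=[6.7656 11.5156 17.4219 21.2969] v=[-0.6875 0.0625 1.1875 -0.5625]
Step 4: x=[6.5312 11.8203 17.2110 21.4375] v=[-0.9375 1.2188 -0.8438 0.5625]
Step 5: x=[6.3691 12.1504 16.7090 21.7715] v=[-0.6484 1.3204 -2.0080 1.3360]
Max displacement = 2.4219

Answer: 2.4219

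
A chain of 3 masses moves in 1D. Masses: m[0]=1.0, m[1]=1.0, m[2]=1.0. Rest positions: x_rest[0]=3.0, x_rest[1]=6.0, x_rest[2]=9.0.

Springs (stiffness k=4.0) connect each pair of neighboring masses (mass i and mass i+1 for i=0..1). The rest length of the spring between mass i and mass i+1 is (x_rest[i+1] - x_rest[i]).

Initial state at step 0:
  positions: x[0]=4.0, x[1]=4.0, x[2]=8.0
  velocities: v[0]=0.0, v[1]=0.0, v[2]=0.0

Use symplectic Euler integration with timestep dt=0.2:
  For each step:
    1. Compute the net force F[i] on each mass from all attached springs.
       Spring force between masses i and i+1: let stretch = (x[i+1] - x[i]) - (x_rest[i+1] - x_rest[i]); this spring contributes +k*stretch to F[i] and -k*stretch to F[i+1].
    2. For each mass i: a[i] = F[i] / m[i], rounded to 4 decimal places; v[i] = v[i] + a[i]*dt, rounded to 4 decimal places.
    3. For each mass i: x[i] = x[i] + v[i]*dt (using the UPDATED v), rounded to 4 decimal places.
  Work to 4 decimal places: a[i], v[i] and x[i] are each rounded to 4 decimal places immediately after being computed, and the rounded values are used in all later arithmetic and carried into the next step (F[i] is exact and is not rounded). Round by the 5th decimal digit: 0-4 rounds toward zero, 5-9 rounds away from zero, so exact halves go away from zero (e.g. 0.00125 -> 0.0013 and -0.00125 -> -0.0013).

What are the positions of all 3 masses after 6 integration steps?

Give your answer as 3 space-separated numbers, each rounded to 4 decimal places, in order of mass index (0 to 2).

Answer: 1.3690 5.4947 9.1364

Derivation:
Step 0: x=[4.0000 4.0000 8.0000] v=[0.0000 0.0000 0.0000]
Step 1: x=[3.5200 4.6400 7.8400] v=[-2.4000 3.2000 -0.8000]
Step 2: x=[2.7392 5.6128 7.6480] v=[-3.9040 4.8640 -0.9600]
Step 3: x=[1.9382 6.4515 7.6104] v=[-4.0051 4.1933 -0.1882]
Step 4: x=[1.3793 6.7535 7.8673] v=[-2.7945 1.5098 1.2847]
Step 5: x=[1.2003 6.3738 8.4260] v=[-0.8951 -1.8985 2.7937]
Step 6: x=[1.3690 5.4947 9.1364] v=[0.8437 -4.3955 3.5519]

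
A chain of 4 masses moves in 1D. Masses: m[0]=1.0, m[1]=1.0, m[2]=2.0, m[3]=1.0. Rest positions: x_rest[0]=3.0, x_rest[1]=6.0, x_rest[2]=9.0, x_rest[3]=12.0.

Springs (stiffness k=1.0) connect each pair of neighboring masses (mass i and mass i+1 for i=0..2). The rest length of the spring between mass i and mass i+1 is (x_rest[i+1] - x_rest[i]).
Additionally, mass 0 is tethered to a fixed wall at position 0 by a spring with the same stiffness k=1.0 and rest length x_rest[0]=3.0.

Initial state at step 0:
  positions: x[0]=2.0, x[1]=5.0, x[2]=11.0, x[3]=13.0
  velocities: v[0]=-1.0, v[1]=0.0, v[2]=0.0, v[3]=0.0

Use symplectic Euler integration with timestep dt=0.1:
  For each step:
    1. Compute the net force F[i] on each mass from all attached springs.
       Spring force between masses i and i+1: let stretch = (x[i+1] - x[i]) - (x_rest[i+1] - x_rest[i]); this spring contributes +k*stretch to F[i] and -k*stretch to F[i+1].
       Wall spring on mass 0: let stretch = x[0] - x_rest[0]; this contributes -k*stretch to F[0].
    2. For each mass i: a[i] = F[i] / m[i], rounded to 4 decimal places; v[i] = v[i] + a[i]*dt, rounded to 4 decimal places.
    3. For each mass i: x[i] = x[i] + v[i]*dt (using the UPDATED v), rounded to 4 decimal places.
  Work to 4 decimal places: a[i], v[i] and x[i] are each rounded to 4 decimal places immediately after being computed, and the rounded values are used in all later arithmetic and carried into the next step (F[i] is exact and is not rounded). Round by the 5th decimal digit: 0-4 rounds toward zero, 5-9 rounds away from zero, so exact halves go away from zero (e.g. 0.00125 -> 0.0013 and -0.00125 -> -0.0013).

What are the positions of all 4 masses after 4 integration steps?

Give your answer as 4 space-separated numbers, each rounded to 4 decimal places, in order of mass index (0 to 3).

Step 0: x=[2.0000 5.0000 11.0000 13.0000] v=[-1.0000 0.0000 0.0000 0.0000]
Step 1: x=[1.9100 5.0300 10.9800 13.0100] v=[-0.9000 0.3000 -0.2000 0.1000]
Step 2: x=[1.8321 5.0883 10.9404 13.0297] v=[-0.7790 0.5830 -0.3960 0.1970]
Step 3: x=[1.7684 5.1726 10.8820 13.0585] v=[-0.6366 0.8426 -0.5841 0.2881]
Step 4: x=[1.7211 5.2799 10.8059 13.0956] v=[-0.4730 1.0731 -0.7608 0.3705]

Answer: 1.7211 5.2799 10.8059 13.0956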